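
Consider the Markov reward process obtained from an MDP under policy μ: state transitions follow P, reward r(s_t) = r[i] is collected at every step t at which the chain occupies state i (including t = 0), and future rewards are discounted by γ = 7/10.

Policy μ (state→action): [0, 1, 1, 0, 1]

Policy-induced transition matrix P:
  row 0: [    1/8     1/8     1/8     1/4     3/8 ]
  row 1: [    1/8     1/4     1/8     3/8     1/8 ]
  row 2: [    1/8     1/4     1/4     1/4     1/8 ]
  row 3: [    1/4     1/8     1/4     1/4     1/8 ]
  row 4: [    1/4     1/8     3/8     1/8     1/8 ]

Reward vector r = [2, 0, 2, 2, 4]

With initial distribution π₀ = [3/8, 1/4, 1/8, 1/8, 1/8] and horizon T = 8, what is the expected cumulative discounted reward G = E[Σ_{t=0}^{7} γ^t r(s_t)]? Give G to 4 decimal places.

t=0: π = [0.3750, 0.2500, 0.1250, 0.1250, 0.1250], E[r] = 1.7500, γ^t·E[r] = 1.750000, running G = 1.750000
t=1: π = [0.1563, 0.1719, 0.1875, 0.2656, 0.2188], E[r] = 2.0938, γ^t·E[r] = 1.465625, running G = 3.215625
t=2: π = [0.1855, 0.1699, 0.2363, 0.2441, 0.1641], E[r] = 1.9883, γ^t·E[r] = 0.974258, running G = 4.189883
t=3: π = [0.1760, 0.1758, 0.2261, 0.2507, 0.1714], E[r] = 1.9912, γ^t·E[r] = 0.682985, running G = 4.872868
t=4: π = [0.1778, 0.1752, 0.2274, 0.2505, 0.1690], E[r] = 1.9875, γ^t·E[r] = 0.477210, running G = 5.350079
t=5: π = [0.1774, 0.1753, 0.2270, 0.2508, 0.1694], E[r] = 1.9882, γ^t·E[r] = 0.334159, running G = 5.684238
t=6: π = [0.1775, 0.1753, 0.2271, 0.2507, 0.1694], E[r] = 1.9881, γ^t·E[r] = 0.233902, running G = 5.918140
t=7: π = [0.1775, 0.1753, 0.2271, 0.2507, 0.1694], E[r] = 1.9882, γ^t·E[r] = 0.163734, running G = 6.081874

G = 6.0819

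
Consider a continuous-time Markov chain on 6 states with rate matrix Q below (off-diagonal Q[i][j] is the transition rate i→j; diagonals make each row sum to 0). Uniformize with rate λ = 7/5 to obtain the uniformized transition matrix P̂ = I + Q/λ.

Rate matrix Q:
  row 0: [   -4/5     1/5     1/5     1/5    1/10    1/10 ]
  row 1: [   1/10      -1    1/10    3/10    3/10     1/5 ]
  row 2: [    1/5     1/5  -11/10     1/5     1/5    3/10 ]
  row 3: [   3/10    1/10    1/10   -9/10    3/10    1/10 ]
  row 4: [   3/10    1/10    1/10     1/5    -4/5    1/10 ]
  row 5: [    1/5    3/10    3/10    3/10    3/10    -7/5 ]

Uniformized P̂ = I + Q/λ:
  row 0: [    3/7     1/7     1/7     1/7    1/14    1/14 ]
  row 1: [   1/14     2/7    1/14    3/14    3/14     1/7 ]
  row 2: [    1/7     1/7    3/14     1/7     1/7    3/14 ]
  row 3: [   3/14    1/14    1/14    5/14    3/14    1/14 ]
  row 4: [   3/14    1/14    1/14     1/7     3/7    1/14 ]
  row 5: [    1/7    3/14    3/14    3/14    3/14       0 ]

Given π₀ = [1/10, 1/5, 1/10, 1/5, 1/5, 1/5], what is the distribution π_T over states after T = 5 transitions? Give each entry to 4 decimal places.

t=0: π = [0.1000, 0.2000, 0.1000, 0.2000, 0.2000, 0.2000]
t=1: π = [0.1857, 0.1571, 0.1214, 0.2143, 0.2357, 0.0857]
t=2: π = [0.2168, 0.1393, 0.1143, 0.2061, 0.2296, 0.0939]
t=3: π = [0.2260, 0.1383, 0.1167, 0.2037, 0.2243, 0.0910]
t=4: π = [0.2281, 0.1385, 0.1172, 0.2029, 0.2217, 0.0915]
t=5: π = [0.2285, 0.1389, 0.1175, 0.2028, 0.2208, 0.0915]

π = [0.2285, 0.1389, 0.1175, 0.2028, 0.2208, 0.0915]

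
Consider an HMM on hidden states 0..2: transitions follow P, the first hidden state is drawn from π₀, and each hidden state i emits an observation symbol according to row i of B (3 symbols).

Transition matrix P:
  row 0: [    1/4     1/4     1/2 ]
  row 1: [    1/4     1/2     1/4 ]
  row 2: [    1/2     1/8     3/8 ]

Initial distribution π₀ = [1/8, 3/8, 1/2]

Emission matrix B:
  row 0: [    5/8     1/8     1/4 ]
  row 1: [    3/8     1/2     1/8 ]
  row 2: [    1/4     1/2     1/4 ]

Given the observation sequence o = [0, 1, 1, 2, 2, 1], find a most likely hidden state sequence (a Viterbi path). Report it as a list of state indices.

path = [1, 1, 1, 2, 0, 2]

t=0: δ = [7.812e-02, 1.406e-01, 1.250e-01]  (obs o_0=0)
t=1: δ = [7.812e-03, 3.516e-02, 2.344e-02]  ψ = [2, 1, 2]  (obs o_1=1)
t=2: δ = [1.465e-03, 8.789e-03, 4.395e-03]  ψ = [2, 1, 1]  (obs o_2=1)
t=3: δ = [5.493e-04, 5.493e-04, 5.493e-04]  ψ = [1, 1, 1]  (obs o_3=2)
t=4: δ = [6.866e-05, 3.433e-05, 6.866e-05]  ψ = [2, 1, 0]  (obs o_4=2)
t=5: δ = [4.292e-06, 8.583e-06, 1.717e-05]  ψ = [2, 0, 0]  (obs o_5=1)
backtrack: best end state = 2; path = [1, 1, 1, 2, 0, 2]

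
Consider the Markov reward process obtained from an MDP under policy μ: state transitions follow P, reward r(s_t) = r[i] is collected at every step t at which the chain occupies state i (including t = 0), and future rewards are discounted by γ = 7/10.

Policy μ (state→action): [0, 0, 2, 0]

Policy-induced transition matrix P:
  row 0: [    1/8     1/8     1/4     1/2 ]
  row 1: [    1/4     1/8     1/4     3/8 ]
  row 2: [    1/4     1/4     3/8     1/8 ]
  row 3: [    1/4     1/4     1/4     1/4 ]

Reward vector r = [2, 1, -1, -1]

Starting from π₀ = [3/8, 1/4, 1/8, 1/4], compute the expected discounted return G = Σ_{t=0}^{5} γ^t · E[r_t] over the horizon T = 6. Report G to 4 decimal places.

t=0: π = [0.3750, 0.2500, 0.1250, 0.2500], E[r] = 0.6250, γ^t·E[r] = 0.625000, running G = 0.625000
t=1: π = [0.2031, 0.1719, 0.2656, 0.3594], E[r] = -0.0469, γ^t·E[r] = -0.032813, running G = 0.592188
t=2: π = [0.2246, 0.2031, 0.2832, 0.2891], E[r] = 0.0801, γ^t·E[r] = 0.039238, running G = 0.631426
t=3: π = [0.2219, 0.1965, 0.2854, 0.2961], E[r] = 0.0588, γ^t·E[r] = 0.020181, running G = 0.651607
t=4: π = [0.2223, 0.1977, 0.2857, 0.2944], E[r] = 0.0622, γ^t·E[r] = 0.014926, running G = 0.666533
t=5: π = [0.2222, 0.1975, 0.2857, 0.2946], E[r] = 0.0617, γ^t·E[r] = 0.010364, running G = 0.676897

G = 0.6769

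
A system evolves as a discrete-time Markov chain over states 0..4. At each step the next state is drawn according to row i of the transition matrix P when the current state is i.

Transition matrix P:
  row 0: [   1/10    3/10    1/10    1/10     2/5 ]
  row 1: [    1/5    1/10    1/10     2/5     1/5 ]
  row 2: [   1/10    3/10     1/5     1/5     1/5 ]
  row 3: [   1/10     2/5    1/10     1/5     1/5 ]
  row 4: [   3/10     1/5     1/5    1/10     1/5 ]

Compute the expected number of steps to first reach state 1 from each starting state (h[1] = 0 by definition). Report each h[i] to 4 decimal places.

h = [3.5227, 0.0000, 3.4091, 3.0682, 3.8068]

First-step conditioning: h[1] = 0; for i ≠ 1, h[i] = 1 + Σ_k P[i][k]·h[k].
  h[0] = 1 + 1/10·h[0] + 1/10·h[2] + 1/10·h[3] + 2/5·h[4]
  h[2] = 1 + 1/10·h[0] + 1/5·h[2] + 1/5·h[3] + 1/5·h[4]
  h[3] = 1 + 1/10·h[0] + 1/10·h[2] + 1/5·h[3] + 1/5·h[4]
  h[4] = 1 + 3/10·h[0] + 1/5·h[2] + 1/10·h[3] + 1/5·h[4]
Solving the 4×4 linear system over states ≠ 1 gives exactly h = [155/44, 0, 75/22, 135/44, 335/88] (h[1] = 0 is the target).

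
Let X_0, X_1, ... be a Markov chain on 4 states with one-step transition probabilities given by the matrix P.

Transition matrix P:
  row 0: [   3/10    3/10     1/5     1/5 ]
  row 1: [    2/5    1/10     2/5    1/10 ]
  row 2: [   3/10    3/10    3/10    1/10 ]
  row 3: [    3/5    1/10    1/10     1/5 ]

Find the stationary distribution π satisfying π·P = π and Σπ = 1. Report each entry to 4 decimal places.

Balance equations π_j = Σ_i π_i·P[i][j]:
  π_0 = 3/10·π_0 + 2/5·π_1 + 3/10·π_2 + 3/5·π_3
  π_1 = 3/10·π_0 + 1/10·π_1 + 3/10·π_2 + 1/10·π_3
  π_2 = 1/5·π_0 + 2/5·π_1 + 3/10·π_2 + 1/10·π_3
  normalize: π_0 + π_1 + π_2 + π_3 = 1
Solving the linear system gives exactly π = [385/1046, 235/1046, 267/1046, 159/1046].

π = [0.3681, 0.2247, 0.2553, 0.1520]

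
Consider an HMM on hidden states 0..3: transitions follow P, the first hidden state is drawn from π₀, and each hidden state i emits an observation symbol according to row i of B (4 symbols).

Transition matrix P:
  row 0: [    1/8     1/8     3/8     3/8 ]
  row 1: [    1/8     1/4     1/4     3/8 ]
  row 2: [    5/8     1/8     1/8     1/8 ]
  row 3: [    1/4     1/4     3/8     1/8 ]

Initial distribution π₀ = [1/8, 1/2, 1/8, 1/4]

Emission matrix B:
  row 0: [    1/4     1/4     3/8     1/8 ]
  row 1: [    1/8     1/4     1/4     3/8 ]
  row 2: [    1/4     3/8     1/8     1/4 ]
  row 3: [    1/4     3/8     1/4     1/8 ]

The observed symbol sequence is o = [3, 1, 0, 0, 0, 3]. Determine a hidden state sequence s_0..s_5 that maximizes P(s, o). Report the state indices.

t=0: δ = [1.562e-02, 1.875e-01, 3.125e-02, 3.125e-02]  (obs o_0=3)
t=1: δ = [5.859e-03, 1.172e-02, 1.758e-02, 2.637e-02]  ψ = [1, 1, 1, 1]  (obs o_1=1)
t=2: δ = [2.747e-03, 8.240e-04, 2.472e-03, 1.099e-03]  ψ = [2, 3, 3, 1]  (obs o_2=0)
t=3: δ = [3.862e-04, 4.292e-05, 2.575e-04, 2.575e-04]  ψ = [2, 0, 0, 0]  (obs o_3=0)
t=4: δ = [4.023e-05, 8.047e-06, 3.621e-05, 3.621e-05]  ψ = [2, 3, 0, 0]  (obs o_4=0)
t=5: δ = [2.829e-06, 3.395e-06, 3.772e-06, 1.886e-06]  ψ = [2, 3, 0, 0]  (obs o_5=3)
backtrack: best end state = 2; path = [1, 2, 0, 2, 0, 2]

path = [1, 2, 0, 2, 0, 2]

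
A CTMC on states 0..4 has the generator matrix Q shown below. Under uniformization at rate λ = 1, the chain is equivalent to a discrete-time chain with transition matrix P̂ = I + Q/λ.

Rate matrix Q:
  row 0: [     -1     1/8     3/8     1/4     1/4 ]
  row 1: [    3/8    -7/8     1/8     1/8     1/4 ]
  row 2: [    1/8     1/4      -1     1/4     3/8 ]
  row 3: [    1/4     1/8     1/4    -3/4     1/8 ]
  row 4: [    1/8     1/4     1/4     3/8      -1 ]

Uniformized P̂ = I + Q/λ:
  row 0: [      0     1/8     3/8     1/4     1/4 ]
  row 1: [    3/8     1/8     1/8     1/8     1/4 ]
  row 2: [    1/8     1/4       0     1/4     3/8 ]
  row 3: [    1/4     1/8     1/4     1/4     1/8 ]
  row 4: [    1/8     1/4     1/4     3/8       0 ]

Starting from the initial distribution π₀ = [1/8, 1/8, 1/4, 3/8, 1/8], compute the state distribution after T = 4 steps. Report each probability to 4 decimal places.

π = [0.1779, 0.1744, 0.2007, 0.2527, 0.1943]

t=0: π = [0.1250, 0.1250, 0.2500, 0.3750, 0.1250]
t=1: π = [0.1875, 0.1719, 0.1875, 0.2500, 0.2031]
t=2: π = [0.1758, 0.1738, 0.2051, 0.2539, 0.1914]
t=3: π = [0.1782, 0.1746, 0.1990, 0.2522, 0.1960]
t=4: π = [0.1779, 0.1744, 0.2007, 0.2527, 0.1943]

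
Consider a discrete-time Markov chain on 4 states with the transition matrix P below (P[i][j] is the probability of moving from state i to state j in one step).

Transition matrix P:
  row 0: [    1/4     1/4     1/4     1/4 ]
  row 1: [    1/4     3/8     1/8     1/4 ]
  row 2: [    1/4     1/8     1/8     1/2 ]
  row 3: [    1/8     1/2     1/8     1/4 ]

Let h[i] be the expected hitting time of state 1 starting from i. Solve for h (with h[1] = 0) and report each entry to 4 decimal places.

h = [3.3258, 0.0000, 3.5056, 2.4719]

First-step conditioning: h[1] = 0; for i ≠ 1, h[i] = 1 + Σ_k P[i][k]·h[k].
  h[0] = 1 + 1/4·h[0] + 1/4·h[2] + 1/4·h[3]
  h[2] = 1 + 1/4·h[0] + 1/8·h[2] + 1/2·h[3]
  h[3] = 1 + 1/8·h[0] + 1/8·h[2] + 1/4·h[3]
Solving the 3×3 linear system over states ≠ 1 gives exactly h = [296/89, 0, 312/89, 220/89] (h[1] = 0 is the target).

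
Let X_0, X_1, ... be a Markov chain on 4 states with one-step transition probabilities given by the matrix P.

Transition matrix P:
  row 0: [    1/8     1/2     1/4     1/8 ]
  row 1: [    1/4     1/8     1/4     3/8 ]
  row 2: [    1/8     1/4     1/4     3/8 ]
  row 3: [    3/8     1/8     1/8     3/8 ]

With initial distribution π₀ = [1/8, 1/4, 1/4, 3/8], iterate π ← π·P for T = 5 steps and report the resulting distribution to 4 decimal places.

π = [0.2340, 0.2390, 0.2104, 0.3165]

t=0: π = [0.1250, 0.2500, 0.2500, 0.3750]
t=1: π = [0.2500, 0.2031, 0.2031, 0.3438]
t=2: π = [0.2363, 0.2441, 0.2070, 0.3125]
t=3: π = [0.2336, 0.2395, 0.2109, 0.3159]
t=4: π = [0.2339, 0.2390, 0.2105, 0.3166]
t=5: π = [0.2340, 0.2390, 0.2104, 0.3165]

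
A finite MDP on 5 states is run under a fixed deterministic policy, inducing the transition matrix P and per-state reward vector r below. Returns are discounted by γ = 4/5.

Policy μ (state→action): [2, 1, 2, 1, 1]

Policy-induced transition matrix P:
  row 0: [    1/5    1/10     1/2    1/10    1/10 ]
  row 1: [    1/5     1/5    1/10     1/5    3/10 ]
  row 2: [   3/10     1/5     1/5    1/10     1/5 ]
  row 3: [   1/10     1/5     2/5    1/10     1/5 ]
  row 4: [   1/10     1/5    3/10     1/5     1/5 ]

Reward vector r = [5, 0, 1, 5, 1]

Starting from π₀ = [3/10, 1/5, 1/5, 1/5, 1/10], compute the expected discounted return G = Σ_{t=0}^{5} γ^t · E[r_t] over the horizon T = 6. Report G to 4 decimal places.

G = 8.5607

t=0: π = [0.3000, 0.2000, 0.2000, 0.2000, 0.1000], E[r] = 2.8000, γ^t·E[r] = 2.800000, running G = 2.800000
t=1: π = [0.1900, 0.1700, 0.3200, 0.1300, 0.1900], E[r] = 2.1100, γ^t·E[r] = 1.688000, running G = 4.488000
t=2: π = [0.2000, 0.1810, 0.2850, 0.1360, 0.1980], E[r] = 2.1630, γ^t·E[r] = 1.384320, running G = 5.872320
t=3: π = [0.1951, 0.1800, 0.2889, 0.1379, 0.1981], E[r] = 2.1520, γ^t·E[r] = 1.101824, running G = 6.974144
t=4: π = [0.1953, 0.1805, 0.2879, 0.1378, 0.1985], E[r] = 2.1519, γ^t·E[r] = 0.881422, running G = 7.855566
t=5: π = [0.1952, 0.1805, 0.2879, 0.1379, 0.1985], E[r] = 2.1518, γ^t·E[r] = 0.705092, running G = 8.560658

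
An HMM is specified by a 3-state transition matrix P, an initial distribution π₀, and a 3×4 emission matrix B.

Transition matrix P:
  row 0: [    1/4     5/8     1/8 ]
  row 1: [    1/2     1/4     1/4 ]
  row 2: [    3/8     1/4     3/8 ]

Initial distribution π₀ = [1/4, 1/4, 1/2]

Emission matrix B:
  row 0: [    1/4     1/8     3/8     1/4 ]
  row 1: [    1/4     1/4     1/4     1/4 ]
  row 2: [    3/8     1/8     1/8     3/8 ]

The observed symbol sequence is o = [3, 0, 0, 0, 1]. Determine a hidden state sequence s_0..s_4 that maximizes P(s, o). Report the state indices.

t=0: δ = [6.250e-02, 6.250e-02, 1.875e-01]  (obs o_0=3)
t=1: δ = [1.758e-02, 1.172e-02, 2.637e-02]  ψ = [2, 2, 2]  (obs o_1=0)
t=2: δ = [2.472e-03, 2.747e-03, 3.708e-03]  ψ = [2, 0, 2]  (obs o_2=0)
t=3: δ = [3.476e-04, 3.862e-04, 5.214e-04]  ψ = [2, 0, 2]  (obs o_3=0)
t=4: δ = [2.444e-05, 5.431e-05, 2.444e-05]  ψ = [2, 0, 2]  (obs o_4=1)
backtrack: best end state = 1; path = [2, 2, 2, 0, 1]

path = [2, 2, 2, 0, 1]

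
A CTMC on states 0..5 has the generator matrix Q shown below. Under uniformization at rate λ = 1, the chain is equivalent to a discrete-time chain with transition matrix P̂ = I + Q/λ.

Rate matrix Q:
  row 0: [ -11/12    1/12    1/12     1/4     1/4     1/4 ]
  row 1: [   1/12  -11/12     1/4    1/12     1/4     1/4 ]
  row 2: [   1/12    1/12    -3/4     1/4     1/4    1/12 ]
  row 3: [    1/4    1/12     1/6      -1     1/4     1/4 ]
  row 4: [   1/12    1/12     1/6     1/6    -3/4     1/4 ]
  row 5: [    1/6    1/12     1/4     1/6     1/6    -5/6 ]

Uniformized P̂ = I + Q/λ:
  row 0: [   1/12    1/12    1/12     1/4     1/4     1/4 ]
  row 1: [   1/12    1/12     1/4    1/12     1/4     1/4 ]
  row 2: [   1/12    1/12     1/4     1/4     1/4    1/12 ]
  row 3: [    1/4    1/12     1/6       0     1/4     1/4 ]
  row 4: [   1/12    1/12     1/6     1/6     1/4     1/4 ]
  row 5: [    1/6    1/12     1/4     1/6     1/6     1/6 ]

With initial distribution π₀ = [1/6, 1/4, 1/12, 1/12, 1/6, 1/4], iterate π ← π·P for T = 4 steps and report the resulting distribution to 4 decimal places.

π = [0.1267, 0.0833, 0.1961, 0.1600, 0.2333, 0.2006]

t=0: π = [0.1667, 0.2500, 0.0833, 0.0833, 0.1667, 0.2500]
t=1: π = [0.1181, 0.0833, 0.2014, 0.1528, 0.2292, 0.2153]
t=2: π = [0.1267, 0.0833, 0.1985, 0.1609, 0.2321, 0.1985]
t=3: π = [0.1267, 0.0833, 0.1961, 0.1600, 0.2335, 0.2004]
t=4: π = [0.1267, 0.0833, 0.1961, 0.1600, 0.2333, 0.2006]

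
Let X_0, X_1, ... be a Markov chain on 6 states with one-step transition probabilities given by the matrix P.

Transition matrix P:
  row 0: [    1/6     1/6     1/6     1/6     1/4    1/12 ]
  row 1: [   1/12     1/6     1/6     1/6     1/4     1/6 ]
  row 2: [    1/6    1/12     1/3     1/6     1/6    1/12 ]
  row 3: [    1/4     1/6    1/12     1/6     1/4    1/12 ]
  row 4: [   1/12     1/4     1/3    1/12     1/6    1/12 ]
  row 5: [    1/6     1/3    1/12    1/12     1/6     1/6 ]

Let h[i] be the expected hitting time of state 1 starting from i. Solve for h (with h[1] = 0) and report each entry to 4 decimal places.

First-step conditioning: h[1] = 0; for i ≠ 1, h[i] = 1 + Σ_k P[i][k]·h[k].
  h[0] = 1 + 1/6·h[0] + 1/6·h[2] + 1/6·h[3] + 1/4·h[4] + 1/12·h[5]
  h[2] = 1 + 1/6·h[0] + 1/3·h[2] + 1/6·h[3] + 1/6·h[4] + 1/12·h[5]
  h[3] = 1 + 1/4·h[0] + 1/12·h[2] + 1/6·h[3] + 1/4·h[4] + 1/12·h[5]
  h[4] = 1 + 1/12·h[0] + 1/3·h[2] + 1/12·h[3] + 1/6·h[4] + 1/12·h[5]
  h[5] = 1 + 1/6·h[0] + 1/12·h[2] + 1/12·h[3] + 1/6·h[4] + 1/6·h[5]
Solving the 5×5 linear system over states ≠ 1 gives exactly h = [104610/18923, 0, 115698/18923, 103686/18923, 660/127, 85236/18923] (h[1] = 0 is the target).

h = [5.5282, 0.0000, 6.1141, 5.4794, 5.1969, 4.5044]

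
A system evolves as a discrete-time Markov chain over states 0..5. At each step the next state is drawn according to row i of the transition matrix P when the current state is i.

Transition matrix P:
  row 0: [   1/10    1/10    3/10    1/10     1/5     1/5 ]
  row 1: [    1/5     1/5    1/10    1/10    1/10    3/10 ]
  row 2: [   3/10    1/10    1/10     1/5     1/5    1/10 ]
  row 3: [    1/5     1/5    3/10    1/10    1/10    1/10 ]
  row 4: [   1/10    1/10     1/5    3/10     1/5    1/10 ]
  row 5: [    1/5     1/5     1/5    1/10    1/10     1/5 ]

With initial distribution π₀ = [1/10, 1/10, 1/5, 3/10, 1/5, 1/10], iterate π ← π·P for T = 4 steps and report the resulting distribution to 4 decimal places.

t=0: π = [0.1000, 0.1000, 0.2000, 0.3000, 0.2000, 0.1000]
t=1: π = [0.1900, 0.1500, 0.2100, 0.1600, 0.1500, 0.1400]
t=2: π = [0.1870, 0.1450, 0.1990, 0.1510, 0.1550, 0.1630]
t=3: π = [0.1857, 0.1459, 0.1994, 0.1509, 0.1541, 0.1640]
t=4: π = [0.1860, 0.1461, 0.1991, 0.1508, 0.1539, 0.1642]

π = [0.1860, 0.1461, 0.1991, 0.1508, 0.1539, 0.1642]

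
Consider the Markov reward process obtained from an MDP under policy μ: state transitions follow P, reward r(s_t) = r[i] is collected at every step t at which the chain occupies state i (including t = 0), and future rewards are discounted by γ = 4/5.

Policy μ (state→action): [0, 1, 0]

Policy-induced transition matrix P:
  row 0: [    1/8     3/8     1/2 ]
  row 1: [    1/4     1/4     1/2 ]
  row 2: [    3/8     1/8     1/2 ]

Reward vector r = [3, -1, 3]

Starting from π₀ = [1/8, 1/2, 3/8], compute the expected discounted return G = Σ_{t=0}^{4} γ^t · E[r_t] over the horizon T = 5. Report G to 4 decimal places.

t=0: π = [0.1250, 0.5000, 0.3750], E[r] = 1.0000, γ^t·E[r] = 1.000000, running G = 1.000000
t=1: π = [0.2813, 0.2188, 0.5000], E[r] = 2.1250, γ^t·E[r] = 1.700000, running G = 2.700000
t=2: π = [0.2773, 0.2227, 0.5000], E[r] = 2.1094, γ^t·E[r] = 1.350000, running G = 4.050000
t=3: π = [0.2778, 0.2222, 0.5000], E[r] = 2.1113, γ^t·E[r] = 1.081000, running G = 5.131000
t=4: π = [0.2778, 0.2222, 0.5000], E[r] = 2.1111, γ^t·E[r] = 0.864700, running G = 5.995700

G = 5.9957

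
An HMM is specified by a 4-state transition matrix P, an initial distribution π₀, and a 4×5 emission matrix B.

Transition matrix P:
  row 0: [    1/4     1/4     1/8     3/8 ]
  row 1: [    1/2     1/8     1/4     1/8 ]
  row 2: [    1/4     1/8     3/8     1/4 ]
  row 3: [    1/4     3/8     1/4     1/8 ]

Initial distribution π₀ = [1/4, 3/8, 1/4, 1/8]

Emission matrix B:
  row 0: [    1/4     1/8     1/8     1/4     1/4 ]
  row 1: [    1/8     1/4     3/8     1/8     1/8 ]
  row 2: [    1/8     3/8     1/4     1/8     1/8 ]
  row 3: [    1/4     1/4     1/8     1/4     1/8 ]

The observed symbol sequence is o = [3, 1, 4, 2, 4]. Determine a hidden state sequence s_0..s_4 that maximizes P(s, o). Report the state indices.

path = [0, 1, 0, 1, 0]

t=0: δ = [6.250e-02, 4.688e-02, 3.125e-02, 3.125e-02]  (obs o_0=3)
t=1: δ = [2.930e-03, 3.906e-03, 4.395e-03, 5.859e-03]  ψ = [1, 0, 1, 0]  (obs o_1=1)
t=2: δ = [4.883e-04, 2.747e-04, 2.060e-04, 1.373e-04]  ψ = [1, 3, 2, 0]  (obs o_2=4)
t=3: δ = [1.717e-05, 4.578e-05, 1.931e-05, 2.289e-05]  ψ = [1, 0, 2, 0]  (obs o_3=2)
t=4: δ = [5.722e-06, 1.073e-06, 1.431e-06, 8.047e-07]  ψ = [1, 3, 1, 0]  (obs o_4=4)
backtrack: best end state = 0; path = [0, 1, 0, 1, 0]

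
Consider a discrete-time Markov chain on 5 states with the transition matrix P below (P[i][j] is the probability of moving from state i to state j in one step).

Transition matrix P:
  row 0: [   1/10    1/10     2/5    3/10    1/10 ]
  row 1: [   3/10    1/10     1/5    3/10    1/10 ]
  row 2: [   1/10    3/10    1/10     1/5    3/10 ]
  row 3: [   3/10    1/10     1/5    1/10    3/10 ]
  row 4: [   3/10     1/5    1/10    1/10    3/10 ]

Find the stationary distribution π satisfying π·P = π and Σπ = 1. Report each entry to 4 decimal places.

Balance equations π_j = Σ_i π_i·P[i][j]:
  π_0 = 1/10·π_0 + 3/10·π_1 + 1/10·π_2 + 3/10·π_3 + 3/10·π_4
  π_1 = 1/10·π_0 + 1/10·π_1 + 3/10·π_2 + 1/10·π_3 + 1/5·π_4
  π_2 = 2/5·π_0 + 1/5·π_1 + 1/10·π_2 + 1/5·π_3 + 1/10·π_4
  π_3 = 3/10·π_0 + 3/10·π_1 + 1/5·π_2 + 1/10·π_3 + 1/10·π_4
  normalize: π_0 + π_1 + π_2 + π_3 + π_4 = 1
Solving the linear system gives exactly π = [1501/6932, 1127/6932, 348/1733, 679/3466, 777/3466].

π = [0.2165, 0.1626, 0.2008, 0.1959, 0.2242]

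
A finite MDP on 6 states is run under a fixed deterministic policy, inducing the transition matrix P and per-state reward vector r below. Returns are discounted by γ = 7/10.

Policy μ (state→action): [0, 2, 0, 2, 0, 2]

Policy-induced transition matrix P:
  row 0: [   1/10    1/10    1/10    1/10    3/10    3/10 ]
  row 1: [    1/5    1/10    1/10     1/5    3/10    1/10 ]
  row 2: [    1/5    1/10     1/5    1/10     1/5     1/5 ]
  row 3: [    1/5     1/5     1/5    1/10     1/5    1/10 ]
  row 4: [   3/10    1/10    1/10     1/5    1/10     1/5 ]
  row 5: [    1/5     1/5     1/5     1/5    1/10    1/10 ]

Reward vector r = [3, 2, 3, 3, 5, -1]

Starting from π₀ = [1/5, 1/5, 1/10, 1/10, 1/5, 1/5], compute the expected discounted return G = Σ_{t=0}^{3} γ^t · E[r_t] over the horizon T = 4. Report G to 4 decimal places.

G = 6.3480

t=0: π = [0.2000, 0.2000, 0.1000, 0.1000, 0.2000, 0.2000], E[r] = 2.4000, γ^t·E[r] = 2.400000, running G = 2.400000
t=1: π = [0.2000, 0.1300, 0.1400, 0.1600, 0.2000, 0.1700], E[r] = 2.5900, γ^t·E[r] = 1.813000, running G = 4.213000
t=2: π = [0.2000, 0.1330, 0.1470, 0.1500, 0.1960, 0.1740], E[r] = 2.5630, γ^t·E[r] = 1.255870, running G = 5.468870
t=3: π = [0.1996, 0.1324, 0.1471, 0.1503, 0.1963, 0.1743], E[r] = 2.5630, γ^t·E[r] = 0.879109, running G = 6.347979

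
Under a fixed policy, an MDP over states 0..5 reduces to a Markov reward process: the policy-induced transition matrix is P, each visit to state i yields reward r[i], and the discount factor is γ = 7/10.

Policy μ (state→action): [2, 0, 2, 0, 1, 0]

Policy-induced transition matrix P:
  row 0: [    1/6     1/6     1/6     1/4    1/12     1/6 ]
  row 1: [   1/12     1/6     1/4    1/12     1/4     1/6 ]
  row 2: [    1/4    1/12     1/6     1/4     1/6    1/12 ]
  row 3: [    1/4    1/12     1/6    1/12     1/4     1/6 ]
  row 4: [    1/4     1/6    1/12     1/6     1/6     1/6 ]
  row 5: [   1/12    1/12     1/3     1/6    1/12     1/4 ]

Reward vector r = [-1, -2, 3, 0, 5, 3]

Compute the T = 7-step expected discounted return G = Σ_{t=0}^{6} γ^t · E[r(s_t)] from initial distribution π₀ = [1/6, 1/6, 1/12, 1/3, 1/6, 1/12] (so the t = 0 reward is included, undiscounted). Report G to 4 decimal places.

t=0: π = [0.1667, 0.1667, 0.0833, 0.3333, 0.1667, 0.0833], E[r] = 0.8333, γ^t·E[r] = 0.833333, running G = 0.833333
t=1: π = [0.1944, 0.1250, 0.1806, 0.1458, 0.1875, 0.1667], E[r] = 1.5347, γ^t·E[r] = 1.074306, running G = 1.907639
t=2: π = [0.1852, 0.1256, 0.1892, 0.1753, 0.1591, 0.1655], E[r] = 1.4236, γ^t·E[r] = 0.697569, running G = 2.605208
t=3: π = [0.1861, 0.1225, 0.1915, 0.1728, 0.1625, 0.1647], E[r] = 1.4500, γ^t·E[r] = 0.497347, running G = 3.102555
t=4: π = [0.1866, 0.1226, 0.1908, 0.1735, 0.1620, 0.1644], E[r] = 1.4441, γ^t·E[r] = 0.346719, running G = 3.449274
t=5: π = [0.1866, 0.1226, 0.1908, 0.1734, 0.1621, 0.1645], E[r] = 1.4444, γ^t·E[r] = 0.242757, running G = 3.692031
t=6: π = [0.1866, 0.1226, 0.1908, 0.1734, 0.1621, 0.1645], E[r] = 1.4444, γ^t·E[r] = 0.169929, running G = 3.861960

G = 3.8620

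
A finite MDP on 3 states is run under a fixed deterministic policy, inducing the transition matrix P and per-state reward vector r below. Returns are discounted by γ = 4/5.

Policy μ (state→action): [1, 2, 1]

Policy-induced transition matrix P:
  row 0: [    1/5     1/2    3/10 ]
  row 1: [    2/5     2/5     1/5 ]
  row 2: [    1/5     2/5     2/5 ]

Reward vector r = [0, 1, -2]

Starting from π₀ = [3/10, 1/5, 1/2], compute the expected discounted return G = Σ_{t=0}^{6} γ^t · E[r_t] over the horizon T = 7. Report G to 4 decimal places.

t=0: π = [0.3000, 0.2000, 0.5000], E[r] = -0.8000, γ^t·E[r] = -0.800000, running G = -0.800000
t=1: π = [0.2400, 0.4300, 0.3300], E[r] = -0.2300, γ^t·E[r] = -0.184000, running G = -0.984000
t=2: π = [0.2860, 0.4240, 0.2900], E[r] = -0.1560, γ^t·E[r] = -0.099840, running G = -1.083840
t=3: π = [0.2848, 0.4286, 0.2866], E[r] = -0.1446, γ^t·E[r] = -0.074035, running G = -1.157875
t=4: π = [0.2857, 0.4285, 0.2858], E[r] = -0.1431, γ^t·E[r] = -0.058622, running G = -1.216497
t=5: π = [0.2857, 0.4286, 0.2857], E[r] = -0.1429, γ^t·E[r] = -0.046823, running G = -1.263320
t=6: π = [0.2857, 0.4286, 0.2857], E[r] = -0.1429, γ^t·E[r] = -0.037451, running G = -1.300771

G = -1.3008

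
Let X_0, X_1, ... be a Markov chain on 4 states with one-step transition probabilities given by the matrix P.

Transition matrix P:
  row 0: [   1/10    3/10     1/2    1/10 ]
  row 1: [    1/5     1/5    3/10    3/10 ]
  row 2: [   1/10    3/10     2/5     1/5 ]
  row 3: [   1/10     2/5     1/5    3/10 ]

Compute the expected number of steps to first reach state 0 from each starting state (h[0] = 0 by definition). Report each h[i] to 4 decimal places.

First-step conditioning: h[0] = 0; for i ≠ 0, h[i] = 1 + Σ_k P[i][k]·h[k].
  h[1] = 1 + 1/5·h[1] + 3/10·h[2] + 3/10·h[3]
  h[2] = 1 + 3/10·h[1] + 2/5·h[2] + 1/5·h[3]
  h[3] = 1 + 2/5·h[1] + 1/5·h[2] + 3/10·h[3]
Solving the 3×3 linear system over states ≠ 0 gives exactly h = [0, 890/127, 980/127, 970/127] (h[0] = 0 is the target).

h = [0.0000, 7.0079, 7.7165, 7.6378]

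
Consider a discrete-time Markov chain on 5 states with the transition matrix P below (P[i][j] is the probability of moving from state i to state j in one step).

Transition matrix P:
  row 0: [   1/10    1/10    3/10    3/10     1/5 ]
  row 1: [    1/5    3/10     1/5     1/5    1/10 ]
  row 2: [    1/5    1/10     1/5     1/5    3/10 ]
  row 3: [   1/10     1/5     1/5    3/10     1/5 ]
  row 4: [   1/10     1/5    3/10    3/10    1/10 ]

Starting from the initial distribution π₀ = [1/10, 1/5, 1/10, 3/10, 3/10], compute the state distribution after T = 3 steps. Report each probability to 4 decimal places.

t=0: π = [0.1000, 0.2000, 0.1000, 0.3000, 0.3000]
t=1: π = [0.1300, 0.2000, 0.2400, 0.2700, 0.1600]
t=2: π = [0.1440, 0.1830, 0.2290, 0.2560, 0.1880]
t=3: π = [0.1412, 0.1810, 0.2332, 0.2588, 0.1858]

π = [0.1412, 0.1810, 0.2332, 0.2588, 0.1858]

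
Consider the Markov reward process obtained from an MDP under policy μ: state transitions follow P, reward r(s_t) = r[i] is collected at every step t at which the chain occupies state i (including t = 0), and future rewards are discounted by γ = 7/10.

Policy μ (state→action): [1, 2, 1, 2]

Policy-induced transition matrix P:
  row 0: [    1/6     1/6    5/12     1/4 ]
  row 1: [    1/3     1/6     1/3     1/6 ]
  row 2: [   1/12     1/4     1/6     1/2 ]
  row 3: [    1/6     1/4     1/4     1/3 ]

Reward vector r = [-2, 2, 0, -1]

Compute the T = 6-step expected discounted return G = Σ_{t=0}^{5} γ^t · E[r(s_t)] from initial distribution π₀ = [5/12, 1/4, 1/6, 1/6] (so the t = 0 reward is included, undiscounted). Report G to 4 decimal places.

t=0: π = [0.4167, 0.2500, 0.1667, 0.1667], E[r] = -0.5000, γ^t·E[r] = -0.500000, running G = -0.500000
t=1: π = [0.1944, 0.1944, 0.3264, 0.2847], E[r] = -0.2847, γ^t·E[r] = -0.199306, running G = -0.699306
t=2: π = [0.1719, 0.2176, 0.2714, 0.3391], E[r] = -0.2477, γ^t·E[r] = -0.121366, running G = -0.820671
t=3: π = [0.1803, 0.2175, 0.2742, 0.3280], E[r] = -0.2535, γ^t·E[r] = -0.086958, running G = -0.907629
t=4: π = [0.1801, 0.2168, 0.2753, 0.3277], E[r] = -0.2542, γ^t·E[r] = -0.061035, running G = -0.968664
t=5: π = [0.1799, 0.2169, 0.2751, 0.3281], E[r] = -0.2540, γ^t·E[r] = -0.042682, running G = -1.011346

G = -1.0113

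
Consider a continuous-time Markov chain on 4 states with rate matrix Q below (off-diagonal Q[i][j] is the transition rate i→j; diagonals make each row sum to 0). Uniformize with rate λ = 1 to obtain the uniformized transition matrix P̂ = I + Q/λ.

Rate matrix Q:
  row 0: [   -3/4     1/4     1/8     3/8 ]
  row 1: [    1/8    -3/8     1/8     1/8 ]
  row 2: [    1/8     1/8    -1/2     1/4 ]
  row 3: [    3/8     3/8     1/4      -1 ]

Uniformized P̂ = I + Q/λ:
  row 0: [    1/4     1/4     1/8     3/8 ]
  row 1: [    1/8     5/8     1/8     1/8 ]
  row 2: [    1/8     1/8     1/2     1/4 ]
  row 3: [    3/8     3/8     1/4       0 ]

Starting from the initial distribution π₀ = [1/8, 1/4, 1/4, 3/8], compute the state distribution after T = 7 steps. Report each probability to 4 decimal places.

π = [0.1945, 0.3887, 0.2362, 0.1806]

t=0: π = [0.1250, 0.2500, 0.2500, 0.3750]
t=1: π = [0.2344, 0.3594, 0.2656, 0.1406]
t=2: π = [0.1895, 0.3691, 0.2422, 0.1992]
t=3: π = [0.1985, 0.3831, 0.2407, 0.1777]
t=4: π = [0.1942, 0.3858, 0.2375, 0.1825]
t=5: π = [0.1949, 0.3878, 0.2369, 0.1804]
t=6: π = [0.1945, 0.3884, 0.2364, 0.1808]
t=7: π = [0.1945, 0.3887, 0.2362, 0.1806]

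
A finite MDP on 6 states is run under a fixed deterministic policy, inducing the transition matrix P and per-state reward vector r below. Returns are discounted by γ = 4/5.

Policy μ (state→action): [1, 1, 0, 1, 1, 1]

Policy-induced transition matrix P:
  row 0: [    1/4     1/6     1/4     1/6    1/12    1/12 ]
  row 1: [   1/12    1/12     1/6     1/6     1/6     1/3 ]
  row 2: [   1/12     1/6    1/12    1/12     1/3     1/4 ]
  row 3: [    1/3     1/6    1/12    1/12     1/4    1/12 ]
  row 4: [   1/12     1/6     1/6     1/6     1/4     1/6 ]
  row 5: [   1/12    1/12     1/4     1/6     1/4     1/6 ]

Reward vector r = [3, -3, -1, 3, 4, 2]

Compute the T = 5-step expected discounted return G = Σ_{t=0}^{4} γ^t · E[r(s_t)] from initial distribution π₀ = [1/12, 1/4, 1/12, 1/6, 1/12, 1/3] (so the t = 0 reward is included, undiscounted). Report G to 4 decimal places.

t=0: π = [0.0833, 0.2500, 0.0833, 0.1667, 0.0833, 0.3333], E[r] = 0.9167, γ^t·E[r] = 0.916667, running G = 0.916667
t=1: π = [0.1389, 0.1181, 0.1806, 0.1458, 0.2222, 0.1944], E[r] = 1.5972, γ^t·E[r] = 1.277778, running G = 2.194444
t=2: π = [0.1429, 0.1406, 0.1672, 0.1395, 0.2321, 0.1777], E[r] = 1.5417, γ^t·E[r] = 0.986667, running G = 3.181111
t=3: π = [0.1420, 0.1401, 0.1678, 0.1411, 0.2284, 0.1805], E[r] = 1.5357, γ^t·E[r] = 0.786296, running G = 3.967407
t=4: π = [0.1423, 0.1399, 0.1678, 0.1409, 0.2286, 0.1804], E[r] = 1.5373, γ^t·E[r] = 0.629697, running G = 4.597105

G = 4.5971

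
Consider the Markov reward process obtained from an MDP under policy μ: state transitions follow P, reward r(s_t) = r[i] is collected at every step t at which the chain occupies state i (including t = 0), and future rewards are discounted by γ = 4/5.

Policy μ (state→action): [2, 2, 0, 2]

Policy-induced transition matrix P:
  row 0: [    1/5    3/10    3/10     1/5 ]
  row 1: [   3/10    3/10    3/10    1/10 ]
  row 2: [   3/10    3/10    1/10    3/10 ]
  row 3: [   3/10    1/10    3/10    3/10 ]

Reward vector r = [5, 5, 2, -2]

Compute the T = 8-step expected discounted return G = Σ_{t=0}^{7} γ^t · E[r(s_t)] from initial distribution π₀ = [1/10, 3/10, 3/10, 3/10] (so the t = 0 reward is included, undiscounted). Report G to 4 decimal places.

t=0: π = [0.1000, 0.3000, 0.3000, 0.3000], E[r] = 2.0000, γ^t·E[r] = 2.000000, running G = 2.000000
t=1: π = [0.2900, 0.2400, 0.2400, 0.2300], E[r] = 2.6700, γ^t·E[r] = 2.136000, running G = 4.136000
t=2: π = [0.2710, 0.2540, 0.2520, 0.2230], E[r] = 2.6830, γ^t·E[r] = 1.717120, running G = 5.853120
t=3: π = [0.2729, 0.2554, 0.2496, 0.2221], E[r] = 2.6965, γ^t·E[r] = 1.380608, running G = 7.233728
t=4: π = [0.2727, 0.2556, 0.2501, 0.2216], E[r] = 2.6984, γ^t·E[r] = 1.105244, running G = 8.338972
t=5: π = [0.2727, 0.2557, 0.2500, 0.2216], E[r] = 2.6988, γ^t·E[r] = 0.884329, running G = 9.223301
t=6: π = [0.2727, 0.2557, 0.2500, 0.2216], E[r] = 2.6988, γ^t·E[r] = 0.707486, running G = 9.930787
t=7: π = [0.2727, 0.2557, 0.2500, 0.2216], E[r] = 2.6989, γ^t·E[r] = 0.565992, running G = 10.496779

G = 10.4968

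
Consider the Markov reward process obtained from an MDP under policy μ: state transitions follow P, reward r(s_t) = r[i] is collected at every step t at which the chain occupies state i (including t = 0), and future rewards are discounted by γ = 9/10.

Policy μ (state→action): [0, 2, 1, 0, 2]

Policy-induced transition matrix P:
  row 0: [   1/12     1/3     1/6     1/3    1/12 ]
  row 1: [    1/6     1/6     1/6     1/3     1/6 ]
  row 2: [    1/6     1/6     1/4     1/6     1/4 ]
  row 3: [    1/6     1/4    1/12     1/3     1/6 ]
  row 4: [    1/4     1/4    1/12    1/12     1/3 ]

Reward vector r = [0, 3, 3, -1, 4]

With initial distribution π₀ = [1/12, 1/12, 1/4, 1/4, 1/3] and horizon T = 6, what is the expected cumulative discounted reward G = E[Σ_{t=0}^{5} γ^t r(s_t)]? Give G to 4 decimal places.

t=0: π = [0.0833, 0.0833, 0.2500, 0.2500, 0.3333], E[r] = 2.0833, γ^t·E[r] = 2.083333, running G = 2.083333
t=1: π = [0.1875, 0.2292, 0.1389, 0.2083, 0.2361], E[r] = 1.8403, γ^t·E[r] = 1.656250, running G = 3.739583
t=2: π = [0.1707, 0.2350, 0.1412, 0.2512, 0.2020], E[r] = 1.6852, γ^t·E[r] = 1.365000, running G = 5.104583
t=3: π = [0.1693, 0.2329, 0.1407, 0.2593, 0.1979], E[r] = 1.6528, γ^t·E[r] = 1.204910, running G = 6.309493
t=4: π = [0.1690, 0.2330, 0.1403, 0.2604, 0.1973], E[r] = 1.6484, γ^t·E[r] = 1.081535, running G = 7.391028
t=5: π = [0.1690, 0.2330, 0.1402, 0.2606, 0.1971], E[r] = 1.6476, γ^t·E[r] = 0.972862, running G = 8.363890

G = 8.3639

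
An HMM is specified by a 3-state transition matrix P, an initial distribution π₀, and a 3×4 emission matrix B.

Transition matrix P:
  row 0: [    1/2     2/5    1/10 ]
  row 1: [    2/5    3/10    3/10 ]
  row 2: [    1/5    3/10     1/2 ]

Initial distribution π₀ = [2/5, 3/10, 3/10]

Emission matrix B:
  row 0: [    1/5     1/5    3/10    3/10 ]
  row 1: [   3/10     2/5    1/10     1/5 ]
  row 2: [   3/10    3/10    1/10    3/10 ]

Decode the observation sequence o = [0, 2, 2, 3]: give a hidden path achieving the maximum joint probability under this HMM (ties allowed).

path = [0, 0, 0, 0]

t=0: δ = [8.000e-02, 9.000e-02, 9.000e-02]  (obs o_0=0)
t=1: δ = [1.200e-02, 3.200e-03, 4.500e-03]  ψ = [0, 0, 2]  (obs o_1=2)
t=2: δ = [1.800e-03, 4.800e-04, 2.250e-04]  ψ = [0, 0, 2]  (obs o_2=2)
t=3: δ = [2.700e-04, 1.440e-04, 5.400e-05]  ψ = [0, 0, 0]  (obs o_3=3)
backtrack: best end state = 0; path = [0, 0, 0, 0]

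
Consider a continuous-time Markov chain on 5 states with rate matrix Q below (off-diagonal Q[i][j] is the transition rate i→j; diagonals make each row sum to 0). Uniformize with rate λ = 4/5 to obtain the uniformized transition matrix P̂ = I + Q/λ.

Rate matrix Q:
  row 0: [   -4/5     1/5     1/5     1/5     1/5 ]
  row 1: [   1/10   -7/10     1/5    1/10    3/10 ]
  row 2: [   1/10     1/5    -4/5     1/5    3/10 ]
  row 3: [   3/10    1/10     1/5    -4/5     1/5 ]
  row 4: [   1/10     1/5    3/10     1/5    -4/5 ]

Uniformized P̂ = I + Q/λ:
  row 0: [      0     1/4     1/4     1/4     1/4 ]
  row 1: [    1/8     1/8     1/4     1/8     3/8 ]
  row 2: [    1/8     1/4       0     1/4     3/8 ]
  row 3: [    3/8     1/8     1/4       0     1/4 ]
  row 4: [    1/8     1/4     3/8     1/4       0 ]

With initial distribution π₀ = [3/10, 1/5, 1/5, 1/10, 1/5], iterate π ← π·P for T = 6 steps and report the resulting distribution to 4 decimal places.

π = [0.1512, 0.2022, 0.2242, 0.1797, 0.2427]

t=0: π = [0.3000, 0.2000, 0.2000, 0.1000, 0.2000]
t=1: π = [0.1125, 0.2125, 0.2250, 0.2000, 0.2500]
t=2: π = [0.1609, 0.1984, 0.2250, 0.1734, 0.2422]
t=3: π = [0.1482, 0.2035, 0.2240, 0.1818, 0.2424]
t=4: π = [0.1519, 0.2018, 0.2243, 0.1791, 0.2428]
t=5: π = [0.1508, 0.2024, 0.2243, 0.1800, 0.2426]
t=6: π = [0.1512, 0.2022, 0.2242, 0.1797, 0.2427]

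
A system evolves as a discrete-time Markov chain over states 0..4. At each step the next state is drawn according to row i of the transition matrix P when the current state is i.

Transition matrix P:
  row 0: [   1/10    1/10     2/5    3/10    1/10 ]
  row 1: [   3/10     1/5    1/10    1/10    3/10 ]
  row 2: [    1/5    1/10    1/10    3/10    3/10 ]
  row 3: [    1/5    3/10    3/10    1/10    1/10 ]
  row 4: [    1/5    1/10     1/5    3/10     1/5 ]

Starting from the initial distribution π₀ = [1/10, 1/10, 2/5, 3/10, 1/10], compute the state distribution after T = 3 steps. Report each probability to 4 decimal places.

t=0: π = [0.1000, 0.1000, 0.4000, 0.3000, 0.1000]
t=1: π = [0.2000, 0.1700, 0.2000, 0.2200, 0.2100]
t=2: π = [0.1970, 0.1610, 0.2250, 0.2220, 0.1950]
t=3: π = [0.1964, 0.1605, 0.2230, 0.2234, 0.1967]

π = [0.1964, 0.1605, 0.2230, 0.2234, 0.1967]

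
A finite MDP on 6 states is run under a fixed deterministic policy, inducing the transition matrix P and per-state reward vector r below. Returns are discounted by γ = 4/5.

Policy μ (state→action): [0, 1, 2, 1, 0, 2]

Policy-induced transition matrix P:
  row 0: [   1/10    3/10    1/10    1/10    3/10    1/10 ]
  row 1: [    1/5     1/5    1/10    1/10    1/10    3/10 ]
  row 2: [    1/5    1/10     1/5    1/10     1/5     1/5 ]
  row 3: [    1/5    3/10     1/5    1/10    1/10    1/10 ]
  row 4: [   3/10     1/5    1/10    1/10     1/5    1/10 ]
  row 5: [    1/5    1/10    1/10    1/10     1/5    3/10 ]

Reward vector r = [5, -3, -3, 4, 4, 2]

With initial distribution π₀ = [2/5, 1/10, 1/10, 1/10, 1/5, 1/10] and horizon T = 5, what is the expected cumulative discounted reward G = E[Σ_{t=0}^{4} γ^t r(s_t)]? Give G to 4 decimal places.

t=0: π = [0.4000, 0.1000, 0.1000, 0.1000, 0.2000, 0.1000], E[r] = 2.8000, γ^t·E[r] = 2.800000, running G = 2.800000
t=1: π = [0.1800, 0.2300, 0.1200, 0.1000, 0.2200, 0.1500], E[r] = 1.4300, γ^t·E[r] = 1.144000, running G = 3.944000
t=2: π = [0.2040, 0.2010, 0.1220, 0.1000, 0.1850, 0.1880], E[r] = 1.5670, γ^t·E[r] = 1.002880, running G = 4.946880
t=3: π = [0.1981, 0.1994, 0.1222, 0.1000, 0.1903, 0.1900], E[r] = 1.5669, γ^t·E[r] = 0.802253, running G = 5.749133
t=4: π = [0.1992, 0.1986, 0.1222, 0.1000, 0.1899, 0.1901], E[r] = 1.5734, γ^t·E[r] = 0.644444, running G = 6.393577

G = 6.3936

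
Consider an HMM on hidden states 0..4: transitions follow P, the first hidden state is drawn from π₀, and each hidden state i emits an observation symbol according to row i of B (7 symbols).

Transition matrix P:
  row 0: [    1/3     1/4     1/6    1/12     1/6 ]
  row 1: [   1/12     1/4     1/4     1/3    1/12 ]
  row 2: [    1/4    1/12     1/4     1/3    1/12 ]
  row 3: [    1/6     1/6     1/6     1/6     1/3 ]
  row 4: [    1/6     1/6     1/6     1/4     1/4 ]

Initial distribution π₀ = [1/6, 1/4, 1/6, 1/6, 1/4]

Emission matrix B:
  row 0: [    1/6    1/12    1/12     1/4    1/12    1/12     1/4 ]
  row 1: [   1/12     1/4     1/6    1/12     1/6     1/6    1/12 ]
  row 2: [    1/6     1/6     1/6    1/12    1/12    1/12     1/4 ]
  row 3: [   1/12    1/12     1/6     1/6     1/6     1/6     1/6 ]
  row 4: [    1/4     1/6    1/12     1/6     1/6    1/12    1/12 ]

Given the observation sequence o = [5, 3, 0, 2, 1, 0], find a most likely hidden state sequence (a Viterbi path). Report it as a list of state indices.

path = [1, 3, 4, 3, 4, 4]

t=0: δ = [1.389e-02, 4.167e-02, 1.389e-02, 2.778e-02, 2.083e-02]  (obs o_0=5)
t=1: δ = [1.157e-03, 8.681e-04, 8.681e-04, 2.315e-03, 1.543e-03]  ψ = [0, 1, 1, 1, 3]  (obs o_1=3)
t=2: δ = [6.430e-05, 3.215e-05, 6.430e-05, 3.215e-05, 1.929e-04]  ψ = [0, 3, 3, 3, 3]  (obs o_2=0)
t=3: δ = [2.679e-06, 5.358e-06, 5.358e-06, 8.038e-06, 4.019e-06]  ψ = [4, 4, 4, 4, 4]  (obs o_3=2)
t=4: δ = [1.116e-07, 3.349e-07, 2.233e-07, 1.488e-07, 4.465e-07]  ψ = [2, 1, 1, 1, 3]  (obs o_4=1)
t=5: δ = [1.240e-08, 6.977e-09, 1.395e-08, 9.303e-09, 2.791e-08]  ψ = [4, 1, 1, 1, 4]  (obs o_5=0)
backtrack: best end state = 4; path = [1, 3, 4, 3, 4, 4]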